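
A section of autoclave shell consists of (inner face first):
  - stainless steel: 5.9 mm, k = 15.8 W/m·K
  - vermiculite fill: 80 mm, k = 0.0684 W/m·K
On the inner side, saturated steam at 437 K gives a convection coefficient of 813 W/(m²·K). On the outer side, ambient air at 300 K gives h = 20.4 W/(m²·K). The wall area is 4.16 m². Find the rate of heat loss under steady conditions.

Q ≈ 467 W

Thermal resistances in series:
R_inner film = 1/(h_i·A) = 1/(813×4.16) = 2.957×10^-4 K/W
R_stainless steel = L/(kA) = 0.0059/(15.8×4.16) = 8.976×10^-5 K/W
R_vermiculite fill = L/(kA) = 0.08/(0.0684×4.16) = 0.2812 K/W
R_outer film = 1/(h_o·A) = 1/(20.4×4.16) = 0.01178 K/W
R_total = 0.2933 K/W
Q = ΔT / R_total = 137 / 0.2933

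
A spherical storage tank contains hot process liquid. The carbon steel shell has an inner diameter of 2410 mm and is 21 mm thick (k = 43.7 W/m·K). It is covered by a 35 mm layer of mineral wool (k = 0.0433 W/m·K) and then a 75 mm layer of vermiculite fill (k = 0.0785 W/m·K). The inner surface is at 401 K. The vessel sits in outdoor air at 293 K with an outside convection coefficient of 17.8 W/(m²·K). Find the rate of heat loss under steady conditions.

Q ≈ 1210 W

Radial (spherical) resistances in series:
R_carbon steel shell = (1/1.205 − 1/1.226)/(4π×43.7) = 2.589×10^-5 K/W
R_mineral wool = (1/1.226 − 1/1.261)/(4π×0.0433) = 0.04161 K/W
R_vermiculite fill = (1/1.261 − 1/1.336)/(4π×0.0785) = 0.04513 K/W
R_outer film = 1/(h·4πr_o²) = 1/(17.8×4π×1.336²) = 0.002505 K/W
R_total = 0.08927 K/W
Q = ΔT/R_total = 108/0.08927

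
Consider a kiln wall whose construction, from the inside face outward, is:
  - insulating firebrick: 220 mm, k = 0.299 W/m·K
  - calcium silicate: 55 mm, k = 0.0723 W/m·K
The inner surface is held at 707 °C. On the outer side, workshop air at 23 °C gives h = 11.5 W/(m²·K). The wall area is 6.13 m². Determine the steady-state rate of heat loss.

Q ≈ 2650 W

Thermal resistances in series:
R_insulating firebrick = L/(kA) = 0.22/(0.299×6.13) = 0.12 K/W
R_calcium silicate = L/(kA) = 0.055/(0.0723×6.13) = 0.1241 K/W
R_outer film = 1/(h_o·A) = 1/(11.5×6.13) = 0.01419 K/W
R_total = 0.2583 K/W
Q = ΔT / R_total = 684 / 0.2583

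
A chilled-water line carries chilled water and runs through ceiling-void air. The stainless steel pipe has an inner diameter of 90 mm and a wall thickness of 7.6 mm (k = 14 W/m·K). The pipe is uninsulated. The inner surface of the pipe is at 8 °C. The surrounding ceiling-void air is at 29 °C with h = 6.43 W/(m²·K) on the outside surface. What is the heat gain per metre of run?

q′ ≈ 44.5 W/m

Radial resistances (cylindrical: R_cond = ln(r_o/r_i)/(2πkL), R_conv = 1/(h·2πrL)):
R_stainless steel pipe wall = ln(52.6/45)/(2π×14×1) = 0.001774 K/W
R_outer film = 1/(h_o·2πr_oL) = 1/(6.43×2π×0.0526×1) = 0.4706 K/W
R_total = 0.4723 K/W
Q = ΔT/R_total = 21/0.4723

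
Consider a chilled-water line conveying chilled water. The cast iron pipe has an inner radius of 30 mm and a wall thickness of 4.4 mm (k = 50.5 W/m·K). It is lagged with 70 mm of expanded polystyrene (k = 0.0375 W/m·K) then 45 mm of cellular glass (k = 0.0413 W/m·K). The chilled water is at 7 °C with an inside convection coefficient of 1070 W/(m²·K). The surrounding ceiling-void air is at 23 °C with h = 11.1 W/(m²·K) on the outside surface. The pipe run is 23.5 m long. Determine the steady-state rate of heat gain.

Q ≈ 60.7 W

Cylindrical conduction, so R = ln(r₂/r₁)/(2πkL) per layer, in series:
R_inner film = 1/(h_i·2πr₁L) = 1/(1070×2π×0.03×23.5) = 2.11×10^-4 K/W
R_cast iron pipe wall = ln(34.4/30)/(2π×50.5×23.5) = 1.835×10^-5 K/W
R_expanded polystyrene = ln(104.4/34.4)/(2π×0.0375×23.5) = 0.2005 K/W
R_cellular glass = ln(149.4/104.4)/(2π×0.0413×23.5) = 0.05877 K/W
R_outer film = 1/(h_o·2πr_oL) = 1/(11.1×2π×0.1494×23.5) = 0.004084 K/W
R_total = 0.2636 K/W
Q = ΔT/R_total = 16/0.2636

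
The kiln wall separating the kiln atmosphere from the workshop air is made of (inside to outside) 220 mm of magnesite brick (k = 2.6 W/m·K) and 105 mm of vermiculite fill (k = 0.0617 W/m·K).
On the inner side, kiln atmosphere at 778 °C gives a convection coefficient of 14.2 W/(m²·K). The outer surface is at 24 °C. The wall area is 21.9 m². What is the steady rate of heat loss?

Series thermal resistances:
R_inner film = 1/(h_i·A) = 1/(14.2×21.9) = 0.003216 K/W
R_magnesite brick = L/(kA) = 0.22/(2.6×21.9) = 0.003864 K/W
R_vermiculite fill = L/(kA) = 0.105/(0.0617×21.9) = 0.07771 K/W
R_total = 0.08479 K/W
Q = ΔT / R_total = 754 / 0.08479

Q ≈ 8890 W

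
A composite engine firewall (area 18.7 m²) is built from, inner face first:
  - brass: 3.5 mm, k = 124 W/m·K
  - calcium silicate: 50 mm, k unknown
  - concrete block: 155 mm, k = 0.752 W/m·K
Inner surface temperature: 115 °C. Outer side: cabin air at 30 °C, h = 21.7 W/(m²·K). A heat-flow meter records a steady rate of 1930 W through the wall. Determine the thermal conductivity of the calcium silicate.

Thermal resistances in series:
R_brass = L/(kA) = 0.0035/(124×18.7) = 1.509×10^-6 K/W
R_concrete block = L/(kA) = 0.155/(0.752×18.7) = 0.01102 K/W
R_outer film = 1/(h_o·A) = 1/(21.7×18.7) = 0.002464 K/W
Sum of known resistances R_other = 0.01349 K/W
Total R = ΔT/Q = 85/1930 = 0.04404 K/W
R_calcium silicate = R_total − R_other = 0.03055 K/W
k = L/(R·A) = 0.05/(0.03055×18.7)

k ≈ 0.0875 W/(m·K)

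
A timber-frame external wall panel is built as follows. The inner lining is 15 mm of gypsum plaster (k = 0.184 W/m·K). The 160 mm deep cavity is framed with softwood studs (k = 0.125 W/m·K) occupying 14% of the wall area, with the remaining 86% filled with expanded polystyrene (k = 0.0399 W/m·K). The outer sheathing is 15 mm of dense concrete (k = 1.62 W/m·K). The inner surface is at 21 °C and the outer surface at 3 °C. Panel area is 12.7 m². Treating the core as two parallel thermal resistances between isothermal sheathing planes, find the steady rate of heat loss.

Sheathing layers in series; stud and cavity paths in parallel between them.
R_inner = 0.015/(0.184×12.7) = 0.006419 K/W
R_stud  = 0.16/(0.125×0.14×12.7) = 0.7199 K/W
R_cav   = 0.16/(0.0399×0.86×12.7) = 0.3672 K/W
1/R_core = 1/R_stud + 1/R_cav → R_core = 0.2431 K/W
R_outer = 0.015/(1.62×12.7) = 7.291×10^-4 K/W
R_total = 0.2503 K/W
Q = ΔT/R_total = 18/0.2503

Q ≈ 71.9 W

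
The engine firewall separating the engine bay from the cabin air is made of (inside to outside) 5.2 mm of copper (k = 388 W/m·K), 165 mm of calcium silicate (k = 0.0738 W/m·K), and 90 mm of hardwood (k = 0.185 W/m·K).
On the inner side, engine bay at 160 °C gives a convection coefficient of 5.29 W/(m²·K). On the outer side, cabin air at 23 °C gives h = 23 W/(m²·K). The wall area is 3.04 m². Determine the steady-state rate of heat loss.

Q ≈ 141 W

Thermal resistances in series:
R_inner film = 1/(h_i·A) = 1/(5.29×3.04) = 0.06218 K/W
R_copper = L/(kA) = 0.0052/(388×3.04) = 4.409×10^-6 K/W
R_calcium silicate = L/(kA) = 0.165/(0.0738×3.04) = 0.7355 K/W
R_hardwood = L/(kA) = 0.09/(0.185×3.04) = 0.16 K/W
R_outer film = 1/(h_o·A) = 1/(23×3.04) = 0.0143 K/W
R_total = 0.972 K/W
Q = ΔT / R_total = 137 / 0.972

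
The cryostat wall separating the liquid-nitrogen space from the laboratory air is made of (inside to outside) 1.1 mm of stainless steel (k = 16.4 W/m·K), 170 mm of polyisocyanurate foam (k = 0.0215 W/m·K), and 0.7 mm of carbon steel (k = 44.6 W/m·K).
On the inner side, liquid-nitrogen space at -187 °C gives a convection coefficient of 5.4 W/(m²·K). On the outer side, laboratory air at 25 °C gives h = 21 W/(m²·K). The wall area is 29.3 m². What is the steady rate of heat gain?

Q ≈ 763 W

Series thermal resistances:
R_inner film = 1/(h_i·A) = 1/(5.4×29.3) = 0.00632 K/W
R_stainless steel = L/(kA) = 0.0011/(16.4×29.3) = 2.289×10^-6 K/W
R_polyisocyanurate foam = L/(kA) = 0.17/(0.0215×29.3) = 0.2699 K/W
R_carbon steel = L/(kA) = 0.0007/(44.6×29.3) = 5.357×10^-7 K/W
R_outer film = 1/(h_o·A) = 1/(21×29.3) = 0.001625 K/W
R_total = 0.2778 K/W
Q = ΔT / R_total = 212 / 0.2778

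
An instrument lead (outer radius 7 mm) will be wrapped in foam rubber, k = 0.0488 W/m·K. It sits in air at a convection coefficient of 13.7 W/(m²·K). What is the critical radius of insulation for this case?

For a cylinder r_cr = k/h = 0.0488/13.7
r_cr = 3.56 mm; since the bare radius (7 mm) is above r_cr, any added insulation will reduce heat loss.

r_cr ≈ 3.56 mm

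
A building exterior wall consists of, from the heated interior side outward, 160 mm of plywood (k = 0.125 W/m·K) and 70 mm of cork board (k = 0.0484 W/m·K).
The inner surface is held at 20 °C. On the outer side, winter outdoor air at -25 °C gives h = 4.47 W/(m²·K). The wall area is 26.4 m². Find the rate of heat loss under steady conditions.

Q ≈ 403 W

Using the resistance-network approach (series):
R_plywood = L/(kA) = 0.16/(0.125×26.4) = 0.04848 K/W
R_cork board = L/(kA) = 0.07/(0.0484×26.4) = 0.05478 K/W
R_outer film = 1/(h_o·A) = 1/(4.47×26.4) = 0.008474 K/W
R_total = 0.1117 K/W
Q = ΔT / R_total = 45 / 0.1117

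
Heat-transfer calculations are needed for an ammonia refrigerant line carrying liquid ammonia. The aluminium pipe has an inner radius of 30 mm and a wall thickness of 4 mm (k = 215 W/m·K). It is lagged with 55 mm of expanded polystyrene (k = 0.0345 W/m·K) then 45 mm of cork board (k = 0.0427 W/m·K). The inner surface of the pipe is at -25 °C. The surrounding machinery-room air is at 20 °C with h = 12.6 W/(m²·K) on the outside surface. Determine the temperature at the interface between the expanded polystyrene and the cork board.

T ≈ 7.97 °C

Treating each annulus and film as a series resistance:
R_aluminium pipe wall = ln(34/30)/(2π×215×1) = 9.265×10^-5 K/W
R_expanded polystyrene = ln(89/34)/(2π×0.0345×1) = 4.439 K/W
R_cork board = ln(134/89)/(2π×0.0427×1) = 1.525 K/W
R_outer film = 1/(h_o·2πr_oL) = 1/(12.6×2π×0.134×1) = 0.09426 K/W
R_total = 6.059 K/W
Q = ΔT/R_total = 45/6.059
Q = 7.43 W/m
T_interface = T_inner + Q·ΣR(inner→interface) = -25 + 7.43×4.439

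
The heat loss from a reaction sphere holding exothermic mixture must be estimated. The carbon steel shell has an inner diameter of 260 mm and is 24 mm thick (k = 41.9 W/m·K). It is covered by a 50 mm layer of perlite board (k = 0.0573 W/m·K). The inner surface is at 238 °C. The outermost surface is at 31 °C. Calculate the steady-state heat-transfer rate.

Q ≈ 93.6 W

Spherical conduction: R = (1/r_in − 1/r_out)/(4πk) per layer; series-sum.
R_carbon steel shell = (1/0.13 − 1/0.154)/(4π×41.9) = 0.002277 K/W
R_perlite board = (1/0.154 − 1/0.204)/(4π×0.0573) = 2.21 K/W
R_total = 2.213 K/W
Q = ΔT/R_total = 207/2.213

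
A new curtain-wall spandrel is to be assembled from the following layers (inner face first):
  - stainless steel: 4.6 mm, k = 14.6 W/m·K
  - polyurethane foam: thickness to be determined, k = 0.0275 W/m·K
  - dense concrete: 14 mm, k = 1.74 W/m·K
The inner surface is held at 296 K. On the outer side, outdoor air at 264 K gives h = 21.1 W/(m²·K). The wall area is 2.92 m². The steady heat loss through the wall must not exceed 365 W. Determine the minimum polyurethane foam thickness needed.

L ≈ 5.51 mm

Model the wall as resistances in series:
R_stainless steel = L/(kA) = 0.0046/(14.6×2.92) = 1.079×10^-4 K/W
R_dense concrete = L/(kA) = 0.014/(1.74×2.92) = 0.002755 K/W
R_outer film = 1/(h_o·A) = 1/(21.1×2.92) = 0.01623 K/W
Sum of the known resistances R_other = 0.01909 K/W
Required total resistance R_tot = ΔT/Q_allow = 32/365 = 0.08767 K/W
R_polyurethane foam = R_tot − R_other = 0.06858 K/W
L = R·k·A = 0.06858×0.0275×2.92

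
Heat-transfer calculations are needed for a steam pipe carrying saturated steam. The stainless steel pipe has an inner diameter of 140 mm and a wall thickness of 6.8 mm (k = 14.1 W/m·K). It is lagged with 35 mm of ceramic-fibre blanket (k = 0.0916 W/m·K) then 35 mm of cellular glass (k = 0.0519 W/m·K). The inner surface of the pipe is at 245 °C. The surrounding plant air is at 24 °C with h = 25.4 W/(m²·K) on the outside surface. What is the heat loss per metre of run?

q′ ≈ 144 W/m

Radial resistances (cylindrical: R_cond = ln(r_o/r_i)/(2πkL), R_conv = 1/(h·2πrL)):
R_stainless steel pipe wall = ln(76.8/70)/(2π×14.1×1) = 0.001046 K/W
R_ceramic-fibre blanket = ln(111.8/76.8)/(2π×0.0916×1) = 0.6524 K/W
R_cellular glass = ln(146.8/111.8)/(2π×0.0519×1) = 0.8352 K/W
R_outer film = 1/(h_o·2πr_oL) = 1/(25.4×2π×0.1468×1) = 0.04268 K/W
R_total = 1.531 K/W
Q = ΔT/R_total = 221/1.531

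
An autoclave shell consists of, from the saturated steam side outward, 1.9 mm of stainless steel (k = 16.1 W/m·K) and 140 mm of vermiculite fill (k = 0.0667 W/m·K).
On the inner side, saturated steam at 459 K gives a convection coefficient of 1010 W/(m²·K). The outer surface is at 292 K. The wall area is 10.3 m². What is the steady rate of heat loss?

Model the wall as resistances in series:
R_inner film = 1/(h_i·A) = 1/(1010×10.3) = 9.613×10^-5 K/W
R_stainless steel = L/(kA) = 0.0019/(16.1×10.3) = 1.146×10^-5 K/W
R_vermiculite fill = L/(kA) = 0.14/(0.0667×10.3) = 0.2038 K/W
R_total = 0.2039 K/W
Q = ΔT / R_total = 167 / 0.2039

Q ≈ 819 W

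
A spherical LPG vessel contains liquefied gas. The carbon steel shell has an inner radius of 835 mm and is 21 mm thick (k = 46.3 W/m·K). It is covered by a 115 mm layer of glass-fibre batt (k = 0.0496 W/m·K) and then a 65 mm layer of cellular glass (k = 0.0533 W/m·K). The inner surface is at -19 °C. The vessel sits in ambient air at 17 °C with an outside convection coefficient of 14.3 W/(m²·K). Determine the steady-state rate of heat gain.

Q ≈ 111 W

Radial (spherical) resistances in series:
R_carbon steel shell = (1/0.835 − 1/0.856)/(4π×46.3) = 5.05×10^-5 K/W
R_glass-fibre batt = (1/0.856 − 1/0.971)/(4π×0.0496) = 0.222 K/W
R_cellular glass = (1/0.971 − 1/1.036)/(4π×0.0533) = 0.09647 K/W
R_outer film = 1/(h·4πr_o²) = 1/(14.3×4π×1.036²) = 0.005185 K/W
R_total = 0.3237 K/W
Q = ΔT/R_total = 36/0.3237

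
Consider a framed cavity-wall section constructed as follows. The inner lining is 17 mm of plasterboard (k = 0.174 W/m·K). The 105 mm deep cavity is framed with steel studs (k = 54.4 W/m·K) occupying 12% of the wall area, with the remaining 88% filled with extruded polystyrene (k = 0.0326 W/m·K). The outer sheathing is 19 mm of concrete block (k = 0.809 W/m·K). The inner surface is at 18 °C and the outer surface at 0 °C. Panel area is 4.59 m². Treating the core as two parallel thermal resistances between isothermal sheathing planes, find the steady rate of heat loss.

Sheathing layers in series; stud and cavity paths in parallel between them.
R_inner = 0.017/(0.174×4.59) = 0.02129 K/W
R_stud  = 0.105/(54.4×0.12×4.59) = 0.003504 K/W
R_cav   = 0.105/(0.0326×0.88×4.59) = 0.7974 K/W
1/R_core = 1/R_stud + 1/R_cav → R_core = 0.003489 K/W
R_outer = 0.019/(0.809×4.59) = 0.005117 K/W
R_total = 0.02989 K/W
Q = ΔT/R_total = 18/0.02989

Q ≈ 602 W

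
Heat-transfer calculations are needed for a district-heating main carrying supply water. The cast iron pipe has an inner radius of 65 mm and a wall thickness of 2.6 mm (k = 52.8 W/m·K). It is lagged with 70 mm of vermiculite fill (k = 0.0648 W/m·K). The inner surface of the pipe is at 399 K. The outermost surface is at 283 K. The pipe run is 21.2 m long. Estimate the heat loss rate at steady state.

Radial resistances (cylindrical: R_cond = ln(r_o/r_i)/(2πkL), R_conv = 1/(h·2πrL)):
R_cast iron pipe wall = ln(67.6/65)/(2π×52.8×21.2) = 5.577×10^-6 K/W
R_vermiculite fill = ln(137.6/67.6)/(2π×0.0648×21.2) = 0.08234 K/W
R_total = 0.08235 K/W
Q = ΔT/R_total = 116/0.08235

Q ≈ 1410 W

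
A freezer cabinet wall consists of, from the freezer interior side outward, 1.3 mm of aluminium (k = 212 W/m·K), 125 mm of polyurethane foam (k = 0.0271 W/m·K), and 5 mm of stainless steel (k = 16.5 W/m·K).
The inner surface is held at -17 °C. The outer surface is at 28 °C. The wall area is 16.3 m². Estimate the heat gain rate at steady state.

Q ≈ 159 W

Model the wall as resistances in series:
R_aluminium = L/(kA) = 0.0013/(212×16.3) = 3.762×10^-7 K/W
R_polyurethane foam = L/(kA) = 0.125/(0.0271×16.3) = 0.283 K/W
R_stainless steel = L/(kA) = 0.005/(16.5×16.3) = 1.859×10^-5 K/W
R_total = 0.283 K/W
Q = ΔT / R_total = 45 / 0.283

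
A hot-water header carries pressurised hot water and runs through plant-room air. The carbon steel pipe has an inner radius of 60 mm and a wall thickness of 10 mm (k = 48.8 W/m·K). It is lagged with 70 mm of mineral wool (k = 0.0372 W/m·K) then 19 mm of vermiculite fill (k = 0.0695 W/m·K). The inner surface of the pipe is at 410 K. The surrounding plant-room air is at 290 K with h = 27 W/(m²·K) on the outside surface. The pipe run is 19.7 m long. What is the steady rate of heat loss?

Q ≈ 718 W

For a radial system each layer contributes R = ln(r_out/r_in)/(2πkL); films add R = 1/(hA).
R_carbon steel pipe wall = ln(70/60)/(2π×48.8×19.7) = 2.552×10^-5 K/W
R_mineral wool = ln(140/70)/(2π×0.0372×19.7) = 0.1505 K/W
R_vermiculite fill = ln(159/140)/(2π×0.0695×19.7) = 0.01479 K/W
R_outer film = 1/(h_o·2πr_oL) = 1/(27×2π×0.159×19.7) = 0.001882 K/W
R_total = 0.1672 K/W
Q = ΔT/R_total = 120/0.1672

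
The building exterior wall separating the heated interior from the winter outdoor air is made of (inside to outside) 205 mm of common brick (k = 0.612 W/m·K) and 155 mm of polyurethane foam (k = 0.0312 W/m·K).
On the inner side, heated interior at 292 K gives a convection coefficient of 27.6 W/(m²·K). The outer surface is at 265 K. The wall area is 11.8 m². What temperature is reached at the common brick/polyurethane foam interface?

T ≈ 290 K

Model the wall as resistances in series:
R_inner film = 1/(h_i·A) = 1/(27.6×11.8) = 0.00307 K/W
R_common brick = L/(kA) = 0.205/(0.612×11.8) = 0.02839 K/W
R_polyurethane foam = L/(kA) = 0.155/(0.0312×11.8) = 0.421 K/W
R_total = 0.4525 K/W;  Q = ΔT/R_total = 27/0.4525 = 59.67 W
T_interface = T_inner − Q·ΣR(inner→interface) = 292 − 59.7×0.03146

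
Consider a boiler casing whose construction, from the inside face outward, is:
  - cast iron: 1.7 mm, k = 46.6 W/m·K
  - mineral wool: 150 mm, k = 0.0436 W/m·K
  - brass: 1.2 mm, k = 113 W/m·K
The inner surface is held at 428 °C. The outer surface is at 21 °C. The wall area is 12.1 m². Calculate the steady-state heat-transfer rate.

Q ≈ 1430 W

Series thermal resistances:
R_cast iron = L/(kA) = 0.0017/(46.6×12.1) = 3.015×10^-6 K/W
R_mineral wool = L/(kA) = 0.15/(0.0436×12.1) = 0.2843 K/W
R_brass = L/(kA) = 0.0012/(113×12.1) = 8.776×10^-7 K/W
R_total = 0.2843 K/W
Q = ΔT / R_total = 407 / 0.2843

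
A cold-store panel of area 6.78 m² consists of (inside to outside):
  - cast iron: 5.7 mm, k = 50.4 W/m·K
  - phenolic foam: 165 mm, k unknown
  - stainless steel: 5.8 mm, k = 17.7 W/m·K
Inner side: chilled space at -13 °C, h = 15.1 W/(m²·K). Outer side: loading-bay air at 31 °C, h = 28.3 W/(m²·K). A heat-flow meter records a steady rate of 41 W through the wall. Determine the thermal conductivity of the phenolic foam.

Treating each layer as a thermal resistance in series:
R_inner film = 1/(h_i·A) = 1/(15.1×6.78) = 0.009768 K/W
R_cast iron = L/(kA) = 0.0057/(50.4×6.78) = 1.668×10^-5 K/W
R_stainless steel = L/(kA) = 0.0058/(17.7×6.78) = 4.833×10^-5 K/W
R_outer film = 1/(h_o·A) = 1/(28.3×6.78) = 0.005212 K/W
Sum of known resistances R_other = 0.01504 K/W
Total R = ΔT/Q = 44/41 = 1.073 K/W
R_phenolic foam = R_total − R_other = 1.058 K/W
k = L/(R·A) = 0.165/(1.058×6.78)

k ≈ 0.023 W/(m·K)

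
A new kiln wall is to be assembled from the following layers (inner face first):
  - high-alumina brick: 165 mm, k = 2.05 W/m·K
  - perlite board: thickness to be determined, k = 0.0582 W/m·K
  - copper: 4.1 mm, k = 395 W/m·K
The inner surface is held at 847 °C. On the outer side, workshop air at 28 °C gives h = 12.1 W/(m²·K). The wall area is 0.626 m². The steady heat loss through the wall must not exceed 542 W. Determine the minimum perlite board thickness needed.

L ≈ 45.6 mm

Series thermal resistances:
R_high-alumina brick = L/(kA) = 0.165/(2.05×0.626) = 0.1286 K/W
R_copper = L/(kA) = 0.0041/(395×0.626) = 1.658×10^-5 K/W
R_outer film = 1/(h_o·A) = 1/(12.1×0.626) = 0.132 K/W
Sum of the known resistances R_other = 0.2606 K/W
Required total resistance R_tot = ΔT/Q_allow = 819/542 = 1.511 K/W
R_perlite board = R_tot − R_other = 1.25 K/W
L = R·k·A = 1.25×0.0582×0.626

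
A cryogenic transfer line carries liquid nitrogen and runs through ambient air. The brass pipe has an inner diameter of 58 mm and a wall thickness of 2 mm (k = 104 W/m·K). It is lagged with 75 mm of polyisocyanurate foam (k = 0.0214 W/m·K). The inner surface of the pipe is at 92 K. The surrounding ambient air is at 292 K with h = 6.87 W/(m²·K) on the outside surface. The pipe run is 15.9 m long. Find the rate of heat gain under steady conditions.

Q ≈ 340 W

Radial resistances (cylindrical: R_cond = ln(r_o/r_i)/(2πkL), R_conv = 1/(h·2πrL)):
R_brass pipe wall = ln(31/29)/(2π×104×15.9) = 6.419×10^-6 K/W
R_polyisocyanurate foam = ln(106/31)/(2π×0.0214×15.9) = 0.5751 K/W
R_outer film = 1/(h_o·2πr_oL) = 1/(6.87×2π×0.106×15.9) = 0.01375 K/W
R_total = 0.5888 K/W
Q = ΔT/R_total = 200/0.5888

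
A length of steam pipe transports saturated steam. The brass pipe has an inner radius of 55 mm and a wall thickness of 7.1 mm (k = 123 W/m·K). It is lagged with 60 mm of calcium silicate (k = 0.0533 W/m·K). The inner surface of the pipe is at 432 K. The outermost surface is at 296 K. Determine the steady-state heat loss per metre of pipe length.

Cylindrical conduction, so R = ln(r₂/r₁)/(2πkL) per layer, in series:
R_brass pipe wall = ln(62.1/55)/(2π×123×1) = 1.571×10^-4 K/W
R_calcium silicate = ln(122.1/62.1)/(2π×0.0533×1) = 2.019 K/W
R_total = 2.019 K/W
Q = ΔT/R_total = 136/2.019

q′ ≈ 67.4 W/m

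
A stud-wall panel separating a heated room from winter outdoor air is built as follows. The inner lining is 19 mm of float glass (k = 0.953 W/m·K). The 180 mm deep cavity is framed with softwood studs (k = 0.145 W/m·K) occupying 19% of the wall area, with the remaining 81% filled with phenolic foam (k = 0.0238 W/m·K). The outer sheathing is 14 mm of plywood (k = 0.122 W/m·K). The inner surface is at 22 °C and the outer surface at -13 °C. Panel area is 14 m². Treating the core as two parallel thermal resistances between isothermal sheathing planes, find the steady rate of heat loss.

Sheathing layers in series; stud and cavity paths in parallel between them.
R_inner = 0.019/(0.953×14) = 0.001424 K/W
R_stud  = 0.18/(0.145×0.19×14) = 0.4667 K/W
R_cav   = 0.18/(0.0238×0.81×14) = 0.6669 K/W
1/R_core = 1/R_stud + 1/R_cav → R_core = 0.2746 K/W
R_outer = 0.014/(0.122×14) = 0.008197 K/W
R_total = 0.2842 K/W
Q = ΔT/R_total = 35/0.2842

Q ≈ 123 W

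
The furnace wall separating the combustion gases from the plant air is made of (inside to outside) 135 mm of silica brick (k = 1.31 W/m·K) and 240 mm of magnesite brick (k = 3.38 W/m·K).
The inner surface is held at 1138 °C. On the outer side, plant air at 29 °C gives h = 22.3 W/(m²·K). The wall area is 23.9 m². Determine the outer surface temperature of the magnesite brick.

Treating each layer as a thermal resistance in series:
R_silica brick = L/(kA) = 0.135/(1.31×23.9) = 0.004312 K/W
R_magnesite brick = L/(kA) = 0.24/(3.38×23.9) = 0.002971 K/W
R_outer film = 1/(h_o·A) = 1/(22.3×23.9) = 0.001876 K/W
R_total = 0.009159 K/W;  Q = ΔT/R_total = 1109/0.009159 = 121100 W
T_interface = T_inner − Q·ΣR(inner→interface) = 1138 − 121000×0.007283

T ≈ 256 °C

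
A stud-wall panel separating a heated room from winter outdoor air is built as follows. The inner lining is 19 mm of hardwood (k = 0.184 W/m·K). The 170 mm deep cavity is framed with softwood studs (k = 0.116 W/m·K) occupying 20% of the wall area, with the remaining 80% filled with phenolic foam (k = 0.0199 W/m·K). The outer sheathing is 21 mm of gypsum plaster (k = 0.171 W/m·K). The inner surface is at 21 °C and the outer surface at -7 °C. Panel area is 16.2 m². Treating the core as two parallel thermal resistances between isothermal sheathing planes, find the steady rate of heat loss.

Q ≈ 99.2 W

Sheathing layers in series; stud and cavity paths in parallel between them.
R_inner = 0.019/(0.184×16.2) = 0.006374 K/W
R_stud  = 0.17/(0.116×0.2×16.2) = 0.4523 K/W
R_cav   = 0.17/(0.0199×0.8×16.2) = 0.6592 K/W
1/R_core = 1/R_stud + 1/R_cav → R_core = 0.2682 K/W
R_outer = 0.021/(0.171×16.2) = 0.007581 K/W
R_total = 0.2822 K/W
Q = ΔT/R_total = 28/0.2822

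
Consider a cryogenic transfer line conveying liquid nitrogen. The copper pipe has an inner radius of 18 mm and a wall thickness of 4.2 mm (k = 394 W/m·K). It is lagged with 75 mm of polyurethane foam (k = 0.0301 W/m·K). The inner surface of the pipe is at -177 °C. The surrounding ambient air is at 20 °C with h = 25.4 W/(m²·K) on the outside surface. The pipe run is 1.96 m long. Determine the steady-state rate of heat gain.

Q ≈ 49 W

Radial resistances (cylindrical: R_cond = ln(r_o/r_i)/(2πkL), R_conv = 1/(h·2πrL)):
R_copper pipe wall = ln(22.2/18)/(2π×394×1.96) = 4.322×10^-5 K/W
R_polyurethane foam = ln(97.2/22.2)/(2π×0.0301×1.96) = 3.984 K/W
R_outer film = 1/(h_o·2πr_oL) = 1/(25.4×2π×0.0972×1.96) = 0.03289 K/W
R_total = 4.017 K/W
Q = ΔT/R_total = 197/4.017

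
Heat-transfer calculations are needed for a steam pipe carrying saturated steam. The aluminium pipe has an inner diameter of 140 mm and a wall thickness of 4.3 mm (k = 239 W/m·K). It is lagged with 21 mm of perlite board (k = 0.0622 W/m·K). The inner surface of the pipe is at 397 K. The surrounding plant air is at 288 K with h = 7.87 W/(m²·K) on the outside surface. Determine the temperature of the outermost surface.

T ≈ 315 K

For a radial system each layer contributes R = ln(r_out/r_in)/(2πkL); films add R = 1/(hA).
R_aluminium pipe wall = ln(74.3/70)/(2π×239×1) = 3.97×10^-5 K/W
R_perlite board = ln(95.3/74.3)/(2π×0.0622×1) = 0.6369 K/W
R_outer film = 1/(h_o·2πr_oL) = 1/(7.87×2π×0.0953×1) = 0.2122 K/W
R_total = 0.8492 K/W
Q = ΔT/R_total = 109/0.8492
Q = 128 W/m
T_interface = T_inner − Q·ΣR(inner→interface) = 397 − 128×0.637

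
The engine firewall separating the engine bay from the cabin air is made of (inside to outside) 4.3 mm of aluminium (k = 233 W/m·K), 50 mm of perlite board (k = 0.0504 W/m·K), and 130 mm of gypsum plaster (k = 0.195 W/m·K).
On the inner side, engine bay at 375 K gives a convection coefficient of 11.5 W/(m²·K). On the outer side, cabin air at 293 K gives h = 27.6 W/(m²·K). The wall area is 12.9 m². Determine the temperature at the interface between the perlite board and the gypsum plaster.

Treating each layer as a thermal resistance in series:
R_inner film = 1/(h_i·A) = 1/(11.5×12.9) = 0.006741 K/W
R_aluminium = L/(kA) = 0.0043/(233×12.9) = 1.431×10^-6 K/W
R_perlite board = L/(kA) = 0.05/(0.0504×12.9) = 0.0769 K/W
R_gypsum plaster = L/(kA) = 0.13/(0.195×12.9) = 0.05168 K/W
R_outer film = 1/(h_o·A) = 1/(27.6×12.9) = 0.002809 K/W
R_total = 0.1381 K/W;  Q = ΔT/R_total = 82/0.1381 = 593.6 W
T_interface = T_inner − Q·ΣR(inner→interface) = 375 − 594×0.08365

T ≈ 325 K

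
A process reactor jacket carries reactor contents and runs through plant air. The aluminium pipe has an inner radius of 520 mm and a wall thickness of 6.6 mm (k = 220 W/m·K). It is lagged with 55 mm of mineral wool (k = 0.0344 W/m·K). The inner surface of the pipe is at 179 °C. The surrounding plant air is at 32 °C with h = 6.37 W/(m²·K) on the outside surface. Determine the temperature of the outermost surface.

T ≈ 44.6 °C

For a radial system each layer contributes R = ln(r_out/r_in)/(2πkL); films add R = 1/(hA).
R_aluminium pipe wall = ln(526.6/520)/(2π×220×1) = 9.124×10^-6 K/W
R_mineral wool = ln(581.6/526.6)/(2π×0.0344×1) = 0.4596 K/W
R_outer film = 1/(h_o·2πr_oL) = 1/(6.37×2π×0.5816×1) = 0.04296 K/W
R_total = 0.5026 K/W
Q = ΔT/R_total = 147/0.5026
Q = 292 W/m
T_interface = T_inner − Q·ΣR(inner→interface) = 179 − 292×0.4596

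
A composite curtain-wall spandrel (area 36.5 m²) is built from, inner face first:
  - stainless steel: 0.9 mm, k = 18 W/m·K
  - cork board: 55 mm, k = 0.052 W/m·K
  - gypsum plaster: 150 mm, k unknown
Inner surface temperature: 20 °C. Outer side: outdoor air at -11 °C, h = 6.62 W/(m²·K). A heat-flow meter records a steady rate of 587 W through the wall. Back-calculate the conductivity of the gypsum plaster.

k ≈ 0.209 W/(m·K)

Series thermal resistances:
R_stainless steel = L/(kA) = 0.0009/(18×36.5) = 1.37×10^-6 K/W
R_cork board = L/(kA) = 0.055/(0.052×36.5) = 0.02898 K/W
R_outer film = 1/(h_o·A) = 1/(6.62×36.5) = 0.004139 K/W
Sum of known resistances R_other = 0.03312 K/W
Total R = ΔT/Q = 31/587 = 0.05281 K/W
R_gypsum plaster = R_total − R_other = 0.01969 K/W
k = L/(R·A) = 0.15/(0.01969×36.5)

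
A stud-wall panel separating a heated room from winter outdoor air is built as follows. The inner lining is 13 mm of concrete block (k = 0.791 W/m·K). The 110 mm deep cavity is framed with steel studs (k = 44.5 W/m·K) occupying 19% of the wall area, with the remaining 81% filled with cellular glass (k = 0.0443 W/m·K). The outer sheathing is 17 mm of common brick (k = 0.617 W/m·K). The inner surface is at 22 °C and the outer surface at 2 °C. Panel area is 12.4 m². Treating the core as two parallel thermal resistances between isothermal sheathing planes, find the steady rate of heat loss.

Q ≈ 4360 W

Sheathing layers in series; stud and cavity paths in parallel between them.
R_inner = 0.013/(0.791×12.4) = 0.001325 K/W
R_stud  = 0.11/(44.5×0.19×12.4) = 0.001049 K/W
R_cav   = 0.11/(0.0443×0.81×12.4) = 0.2472 K/W
1/R_core = 1/R_stud + 1/R_cav → R_core = 0.001045 K/W
R_outer = 0.017/(0.617×12.4) = 0.002222 K/W
R_total = 0.004592 K/W
Q = ΔT/R_total = 20/0.004592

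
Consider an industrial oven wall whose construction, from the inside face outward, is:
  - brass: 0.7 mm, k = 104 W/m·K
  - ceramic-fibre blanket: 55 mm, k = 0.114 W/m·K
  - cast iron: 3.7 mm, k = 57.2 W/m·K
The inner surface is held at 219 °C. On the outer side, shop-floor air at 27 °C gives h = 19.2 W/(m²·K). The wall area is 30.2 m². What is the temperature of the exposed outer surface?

Model the wall as resistances in series:
R_brass = L/(kA) = 0.0007/(104×30.2) = 2.229×10^-7 K/W
R_ceramic-fibre blanket = L/(kA) = 0.055/(0.114×30.2) = 0.01598 K/W
R_cast iron = L/(kA) = 0.0037/(57.2×30.2) = 2.142×10^-6 K/W
R_outer film = 1/(h_o·A) = 1/(19.2×30.2) = 0.001725 K/W
R_total = 0.0177 K/W;  Q = ΔT/R_total = 192/0.0177 = 10850 W
T_interface = T_inner − Q·ΣR(inner→interface) = 219 − 10800×0.01598

T ≈ 45.7 °C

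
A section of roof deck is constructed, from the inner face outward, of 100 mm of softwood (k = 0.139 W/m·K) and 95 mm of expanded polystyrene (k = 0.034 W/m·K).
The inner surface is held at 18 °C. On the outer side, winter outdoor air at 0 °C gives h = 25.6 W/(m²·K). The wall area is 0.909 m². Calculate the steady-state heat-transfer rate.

Treating each layer as a thermal resistance in series:
R_softwood = L/(kA) = 0.1/(0.139×0.909) = 0.7914 K/W
R_expanded polystyrene = L/(kA) = 0.095/(0.034×0.909) = 3.074 K/W
R_outer film = 1/(h_o·A) = 1/(25.6×0.909) = 0.04297 K/W
R_total = 3.908 K/W
Q = ΔT / R_total = 18 / 3.908

Q ≈ 4.61 W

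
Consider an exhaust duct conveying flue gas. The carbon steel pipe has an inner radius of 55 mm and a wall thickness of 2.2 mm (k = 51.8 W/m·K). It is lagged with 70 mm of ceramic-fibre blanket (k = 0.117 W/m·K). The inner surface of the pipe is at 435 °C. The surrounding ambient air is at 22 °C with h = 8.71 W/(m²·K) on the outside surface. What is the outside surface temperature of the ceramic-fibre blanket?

For a radial system each layer contributes R = ln(r_out/r_in)/(2πkL); films add R = 1/(hA).
R_carbon steel pipe wall = ln(57.2/55)/(2π×51.8×1) = 1.205×10^-4 K/W
R_ceramic-fibre blanket = ln(127.2/57.2)/(2π×0.117×1) = 1.087 K/W
R_outer film = 1/(h_o·2πr_oL) = 1/(8.71×2π×0.1272×1) = 0.1437 K/W
R_total = 1.231 K/W
Q = ΔT/R_total = 413/1.231
Q = 336 W/m
T_interface = T_inner − Q·ΣR(inner→interface) = 435 − 336×1.087

T ≈ 70.2 °C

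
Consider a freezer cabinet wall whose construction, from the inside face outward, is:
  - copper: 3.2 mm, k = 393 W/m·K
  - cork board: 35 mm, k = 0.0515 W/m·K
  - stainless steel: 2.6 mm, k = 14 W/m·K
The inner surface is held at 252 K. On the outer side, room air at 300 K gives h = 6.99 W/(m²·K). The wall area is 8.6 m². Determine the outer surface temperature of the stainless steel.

T ≈ 292 K

Thermal resistances in series:
R_copper = L/(kA) = 0.0032/(393×8.6) = 9.468×10^-7 K/W
R_cork board = L/(kA) = 0.035/(0.0515×8.6) = 0.07902 K/W
R_stainless steel = L/(kA) = 0.0026/(14×8.6) = 2.159×10^-5 K/W
R_outer film = 1/(h_o·A) = 1/(6.99×8.6) = 0.01664 K/W
R_total = 0.09568 K/W;  Q = ΔT/R_total = 48/0.09568 = 501.7 W
T_interface = T_inner + Q·ΣR(inner→interface) = 252 + 502×0.07905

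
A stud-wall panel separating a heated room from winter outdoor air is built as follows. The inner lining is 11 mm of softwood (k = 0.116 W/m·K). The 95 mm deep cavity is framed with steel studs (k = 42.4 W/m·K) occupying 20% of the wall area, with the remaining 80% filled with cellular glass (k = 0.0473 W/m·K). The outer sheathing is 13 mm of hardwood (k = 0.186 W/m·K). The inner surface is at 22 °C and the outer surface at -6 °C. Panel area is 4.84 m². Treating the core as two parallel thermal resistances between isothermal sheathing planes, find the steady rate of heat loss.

Q ≈ 771 W

Sheathing layers in series; stud and cavity paths in parallel between them.
R_inner = 0.011/(0.116×4.84) = 0.01959 K/W
R_stud  = 0.095/(42.4×0.2×4.84) = 0.002315 K/W
R_cav   = 0.095/(0.0473×0.8×4.84) = 0.5187 K/W
1/R_core = 1/R_stud + 1/R_cav → R_core = 0.002304 K/W
R_outer = 0.013/(0.186×4.84) = 0.01444 K/W
R_total = 0.03634 K/W
Q = ΔT/R_total = 28/0.03634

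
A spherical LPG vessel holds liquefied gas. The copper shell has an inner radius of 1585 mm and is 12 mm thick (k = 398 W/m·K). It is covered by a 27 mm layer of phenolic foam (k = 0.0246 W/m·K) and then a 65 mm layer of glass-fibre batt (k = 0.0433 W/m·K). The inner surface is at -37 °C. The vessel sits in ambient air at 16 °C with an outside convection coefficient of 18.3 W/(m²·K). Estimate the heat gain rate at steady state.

For a spherical shell R = (1/r₁ − 1/r₂)/(4πk); film R = 1/(h·4πr²). In series:
R_copper shell = (1/1.585 − 1/1.597)/(4π×398) = 9.479×10^-7 K/W
R_phenolic foam = (1/1.597 − 1/1.624)/(4π×0.0246) = 0.03368 K/W
R_glass-fibre batt = (1/1.624 − 1/1.689)/(4π×0.0433) = 0.04355 K/W
R_outer film = 1/(h·4πr_o²) = 1/(18.3×4π×1.689²) = 0.001524 K/W
R_total = 0.07875 K/W
Q = ΔT/R_total = 53/0.07875

Q ≈ 673 W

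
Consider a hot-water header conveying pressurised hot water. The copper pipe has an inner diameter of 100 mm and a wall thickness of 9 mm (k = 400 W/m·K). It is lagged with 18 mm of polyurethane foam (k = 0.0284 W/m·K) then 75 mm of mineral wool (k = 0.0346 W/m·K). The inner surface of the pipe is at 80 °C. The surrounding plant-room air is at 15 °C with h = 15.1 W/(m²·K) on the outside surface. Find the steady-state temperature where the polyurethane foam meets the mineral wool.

T ≈ 59.3 °C

Treating each annulus and film as a series resistance:
R_copper pipe wall = ln(59/50)/(2π×400×1) = 6.586×10^-5 K/W
R_polyurethane foam = ln(77/59)/(2π×0.0284×1) = 1.492 K/W
R_mineral wool = ln(152/77)/(2π×0.0346×1) = 3.128 K/W
R_outer film = 1/(h_o·2πr_oL) = 1/(15.1×2π×0.152×1) = 0.06934 K/W
R_total = 4.69 K/W
Q = ΔT/R_total = 65/4.69
Q = 13.9 W/m
T_interface = T_inner − Q·ΣR(inner→interface) = 80 − 13.9×1.492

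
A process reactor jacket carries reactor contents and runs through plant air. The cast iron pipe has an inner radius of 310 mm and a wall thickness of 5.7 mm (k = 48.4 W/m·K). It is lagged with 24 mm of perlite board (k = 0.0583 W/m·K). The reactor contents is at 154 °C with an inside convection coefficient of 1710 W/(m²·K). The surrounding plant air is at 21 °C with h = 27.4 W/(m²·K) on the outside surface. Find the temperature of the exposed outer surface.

Per-layer cylindrical resistances, series-summed:
R_inner film = 1/(h_i·2πr₁L) = 1/(1710×2π×0.31×1) = 3.002×10^-4 K/W
R_cast iron pipe wall = ln(315.7/310)/(2π×48.4×1) = 5.991×10^-5 K/W
R_perlite board = ln(339.7/315.7)/(2π×0.0583×1) = 0.2 K/W
R_outer film = 1/(h_o·2πr_oL) = 1/(27.4×2π×0.3397×1) = 0.0171 K/W
R_total = 0.2175 K/W
Q = ΔT/R_total = 133/0.2175
Q = 612 W/m
T_interface = T_inner − Q·ΣR(inner→interface) = 154 − 612×0.2004

T ≈ 31.5 °C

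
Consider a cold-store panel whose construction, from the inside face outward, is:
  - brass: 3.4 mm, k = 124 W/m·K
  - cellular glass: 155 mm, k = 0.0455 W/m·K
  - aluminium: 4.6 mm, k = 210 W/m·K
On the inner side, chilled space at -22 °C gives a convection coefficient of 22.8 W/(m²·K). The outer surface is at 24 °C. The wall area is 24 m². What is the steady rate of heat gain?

Using the resistance-network approach (series):
R_inner film = 1/(h_i·A) = 1/(22.8×24) = 0.001827 K/W
R_brass = L/(kA) = 0.0034/(124×24) = 1.142×10^-6 K/W
R_cellular glass = L/(kA) = 0.155/(0.0455×24) = 0.1419 K/W
R_aluminium = L/(kA) = 0.0046/(210×24) = 9.127×10^-7 K/W
R_total = 0.1438 K/W
Q = ΔT / R_total = 46 / 0.1438

Q ≈ 320 W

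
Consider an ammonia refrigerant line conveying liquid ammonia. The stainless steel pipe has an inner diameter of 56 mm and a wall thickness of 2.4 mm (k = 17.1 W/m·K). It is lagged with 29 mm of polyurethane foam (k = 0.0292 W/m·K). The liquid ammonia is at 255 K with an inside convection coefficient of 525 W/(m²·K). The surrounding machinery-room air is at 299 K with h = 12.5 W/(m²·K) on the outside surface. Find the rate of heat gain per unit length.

q′ ≈ 11.3 W/m

Per-layer cylindrical resistances, series-summed:
R_inner film = 1/(h_i·2πr₁L) = 1/(525×2π×0.028×1) = 0.01083 K/W
R_stainless steel pipe wall = ln(30.4/28)/(2π×17.1×1) = 7.654×10^-4 K/W
R_polyurethane foam = ln(59.4/30.4)/(2π×0.0292×1) = 3.651 K/W
R_outer film = 1/(h_o·2πr_oL) = 1/(12.5×2π×0.0594×1) = 0.2144 K/W
R_total = 3.877 K/W
Q = ΔT/R_total = 44/3.877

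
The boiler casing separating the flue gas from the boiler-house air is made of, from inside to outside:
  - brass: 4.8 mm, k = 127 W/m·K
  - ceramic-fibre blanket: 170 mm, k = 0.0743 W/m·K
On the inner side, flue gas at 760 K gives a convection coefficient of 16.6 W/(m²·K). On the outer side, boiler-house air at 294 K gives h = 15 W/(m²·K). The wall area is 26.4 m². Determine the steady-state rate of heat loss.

Series thermal resistances:
R_inner film = 1/(h_i·A) = 1/(16.6×26.4) = 0.002282 K/W
R_brass = L/(kA) = 0.0048/(127×26.4) = 1.432×10^-6 K/W
R_ceramic-fibre blanket = L/(kA) = 0.17/(0.0743×26.4) = 0.08667 K/W
R_outer film = 1/(h_o·A) = 1/(15×26.4) = 0.002525 K/W
R_total = 0.09148 K/W
Q = ΔT / R_total = 466 / 0.09148

Q ≈ 5090 W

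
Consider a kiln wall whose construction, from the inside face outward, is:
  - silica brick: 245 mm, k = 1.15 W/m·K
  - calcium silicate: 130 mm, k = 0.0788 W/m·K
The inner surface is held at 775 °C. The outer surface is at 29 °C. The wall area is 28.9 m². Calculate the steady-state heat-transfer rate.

Thermal resistances in series:
R_silica brick = L/(kA) = 0.245/(1.15×28.9) = 0.007372 K/W
R_calcium silicate = L/(kA) = 0.13/(0.0788×28.9) = 0.05708 K/W
R_total = 0.06446 K/W
Q = ΔT / R_total = 746 / 0.06446

Q ≈ 11600 W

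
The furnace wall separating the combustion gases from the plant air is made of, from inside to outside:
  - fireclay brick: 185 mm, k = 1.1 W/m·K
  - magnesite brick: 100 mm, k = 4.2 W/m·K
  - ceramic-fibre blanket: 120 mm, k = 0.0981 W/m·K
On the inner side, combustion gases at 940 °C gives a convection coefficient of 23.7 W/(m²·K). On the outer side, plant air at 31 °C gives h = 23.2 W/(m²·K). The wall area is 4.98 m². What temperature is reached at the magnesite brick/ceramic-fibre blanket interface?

Using the resistance-network approach (series):
R_inner film = 1/(h_i·A) = 1/(23.7×4.98) = 0.008473 K/W
R_fireclay brick = L/(kA) = 0.185/(1.1×4.98) = 0.03377 K/W
R_magnesite brick = L/(kA) = 0.1/(4.2×4.98) = 0.004781 K/W
R_ceramic-fibre blanket = L/(kA) = 0.12/(0.0981×4.98) = 0.2456 K/W
R_outer film = 1/(h_o·A) = 1/(23.2×4.98) = 0.008655 K/W
R_total = 0.3013 K/W;  Q = ΔT/R_total = 909/0.3013 = 3017 W
T_interface = T_inner − Q·ΣR(inner→interface) = 940 − 3020×0.04703

T ≈ 798 °C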